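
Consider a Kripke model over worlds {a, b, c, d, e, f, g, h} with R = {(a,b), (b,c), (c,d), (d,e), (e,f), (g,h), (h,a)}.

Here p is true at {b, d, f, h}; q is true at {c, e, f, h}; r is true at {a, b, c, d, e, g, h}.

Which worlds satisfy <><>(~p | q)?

a: successors {b}; <>(~p | q) there: b:T. ✓
b: successors {c}; <>(~p | q) there: c:F. ✗
c: successors {d}; <>(~p | q) there: d:T. ✓
d: successors {e}; <>(~p | q) there: e:T. ✓
e: successors {f}; <>(~p | q) there: f:F. ✗
f: no successors, so <><>(~p | q) fails. ✗
g: successors {h}; <>(~p | q) there: h:T. ✓
h: successors {a}; <>(~p | q) there: a:F. ✗

{a, c, d, g}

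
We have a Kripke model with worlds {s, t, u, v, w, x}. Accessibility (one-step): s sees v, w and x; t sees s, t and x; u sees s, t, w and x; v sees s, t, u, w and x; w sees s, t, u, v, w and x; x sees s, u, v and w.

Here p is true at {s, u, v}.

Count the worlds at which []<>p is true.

s: successors {v, w, x}; <>p there: v:T, w:T, x:T. ✓
t: successors {s, t, x}; <>p there: s:T, t:T, x:T. ✓
u: successors {s, t, w, x}; <>p there: s:T, t:T, w:T, x:T. ✓
v: successors {s, t, u, w, x}; <>p there: s:T, t:T, u:T, w:T, x:T. ✓
w: successors {s, t, u, v, w, x}; <>p there: s:T, t:T, u:T, v:T, w:T, x:T. ✓
x: successors {s, u, v, w}; <>p there: s:T, u:T, v:T, w:T. ✓
Satisfying worlds: {s, t, u, v, w, x}.

6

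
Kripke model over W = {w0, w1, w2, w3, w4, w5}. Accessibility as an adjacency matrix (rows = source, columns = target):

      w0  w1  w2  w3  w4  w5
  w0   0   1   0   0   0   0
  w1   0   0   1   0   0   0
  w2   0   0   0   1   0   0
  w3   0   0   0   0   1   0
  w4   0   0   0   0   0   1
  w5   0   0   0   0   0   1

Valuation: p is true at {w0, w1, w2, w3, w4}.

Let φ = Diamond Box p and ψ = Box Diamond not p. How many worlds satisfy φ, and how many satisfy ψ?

For Diamond Box p:
w0: successors {w1}; Box p there: w1:T. ✓
w1: successors {w2}; Box p there: w2:T. ✓
w2: successors {w3}; Box p there: w3:T. ✓
w3: successors {w4}; Box p there: w4:F. ✗
w4: successors {w5}; Box p there: w5:F. ✗
w5: successors {w5}; Box p there: w5:F. ✗
— 3 worlds.
For Box Diamond not p:
w0: successors {w1}; Diamond not p there: w1:F. ✗
w1: successors {w2}; Diamond not p there: w2:F. ✗
w2: successors {w3}; Diamond not p there: w3:F. ✗
w3: successors {w4}; Diamond not p there: w4:T. ✓
w4: successors {w5}; Diamond not p there: w5:T. ✓
w5: successors {w5}; Diamond not p there: w5:T. ✓
— 3 worlds.

3 and 3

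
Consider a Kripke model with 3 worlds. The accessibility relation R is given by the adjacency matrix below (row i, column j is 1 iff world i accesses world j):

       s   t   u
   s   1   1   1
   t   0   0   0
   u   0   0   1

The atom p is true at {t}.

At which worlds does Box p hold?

{t}

s: successors {s, t, u}; p there: s:F, t:T, u:F. ✗
t: no successors, so Box p holds vacuously. ✓
u: successors {u}; p there: u:F. ✗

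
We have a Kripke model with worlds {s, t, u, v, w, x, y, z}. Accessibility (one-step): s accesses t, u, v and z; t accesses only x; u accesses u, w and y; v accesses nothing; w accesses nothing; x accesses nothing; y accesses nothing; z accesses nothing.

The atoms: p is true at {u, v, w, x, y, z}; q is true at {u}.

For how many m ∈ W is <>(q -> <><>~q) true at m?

s: successors {t, u, v, z}; q -> <><>~q there: t:T, u:T, v:T, z:T. ✓
t: successors {x}; q -> <><>~q there: x:T. ✓
u: successors {u, w, y}; q -> <><>~q there: u:T, w:T, y:T. ✓
v: no successors, so <>(q -> <><>~q) fails. ✗
w: no successors, so <>(q -> <><>~q) fails. ✗
x: no successors, so <>(q -> <><>~q) fails. ✗
y: no successors, so <>(q -> <><>~q) fails. ✗
z: no successors, so <>(q -> <><>~q) fails. ✗
Satisfying worlds: {s, t, u}.

3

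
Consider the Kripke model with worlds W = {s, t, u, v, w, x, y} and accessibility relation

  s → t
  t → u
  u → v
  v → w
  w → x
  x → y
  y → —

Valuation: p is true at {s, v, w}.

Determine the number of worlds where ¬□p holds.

s: □p is F. ✓
t: □p is F. ✓
u: □p is T. ✗
v: □p is T. ✗
w: □p is F. ✓
x: □p is F. ✓
y: □p is T. ✗
Satisfying worlds: {s, t, w, x}.

4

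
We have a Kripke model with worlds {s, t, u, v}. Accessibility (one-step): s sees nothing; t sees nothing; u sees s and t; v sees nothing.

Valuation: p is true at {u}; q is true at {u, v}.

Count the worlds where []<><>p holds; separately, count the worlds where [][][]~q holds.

For []<><>p:
s: no successors, so []<><>p holds vacuously. ✓
t: no successors, so []<><>p holds vacuously. ✓
u: successors {s, t}; <><>p there: s:F, t:F. ✗
v: no successors, so []<><>p holds vacuously. ✓
— 3 worlds.
For [][][]~q:
s: no successors, so [][][]~q holds vacuously. ✓
t: no successors, so [][][]~q holds vacuously. ✓
u: successors {s, t}; [][]~q there: s:T, t:T. ✓
v: no successors, so [][][]~q holds vacuously. ✓
— 4 worlds.

3 and 4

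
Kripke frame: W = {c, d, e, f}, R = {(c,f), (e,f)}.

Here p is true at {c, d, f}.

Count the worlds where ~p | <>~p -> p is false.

1

c: ~p | <>~p is F, p is T. ✓
d: ~p | <>~p is F, p is T. ✓
e: ~p | <>~p is T, p is F. ✗
f: ~p | <>~p is F, p is T. ✓
Satisfying worlds: {c, d, f}.
So ~p | <>~p -> p fails at the other 1 world.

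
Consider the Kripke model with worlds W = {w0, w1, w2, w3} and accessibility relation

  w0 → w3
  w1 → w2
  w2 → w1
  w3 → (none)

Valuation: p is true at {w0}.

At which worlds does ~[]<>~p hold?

{w0}

w0: []<>~p is F. ✓
w1: []<>~p is T. ✗
w2: []<>~p is T. ✗
w3: []<>~p is T. ✗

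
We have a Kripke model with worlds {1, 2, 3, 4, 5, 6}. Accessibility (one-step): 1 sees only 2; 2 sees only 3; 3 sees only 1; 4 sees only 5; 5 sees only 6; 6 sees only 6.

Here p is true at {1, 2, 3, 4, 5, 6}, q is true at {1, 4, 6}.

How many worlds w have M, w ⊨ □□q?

1: successors {2}; □q there: 2:F. ✗
2: successors {3}; □q there: 3:T. ✓
3: successors {1}; □q there: 1:F. ✗
4: successors {5}; □q there: 5:T. ✓
5: successors {6}; □q there: 6:T. ✓
6: successors {6}; □q there: 6:T. ✓
Satisfying worlds: {2, 4, 5, 6}.

4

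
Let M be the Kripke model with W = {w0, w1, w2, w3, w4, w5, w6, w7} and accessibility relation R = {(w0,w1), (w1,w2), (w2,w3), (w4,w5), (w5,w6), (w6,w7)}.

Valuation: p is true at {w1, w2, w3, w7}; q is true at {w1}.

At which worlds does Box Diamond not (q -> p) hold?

{w3, w7}

w0: successors {w1}; Diamond not (q -> p) there: w1:F. ✗
w1: successors {w2}; Diamond not (q -> p) there: w2:F. ✗
w2: successors {w3}; Diamond not (q -> p) there: w3:F. ✗
w3: no successors, so Box Diamond not (q -> p) holds vacuously. ✓
w4: successors {w5}; Diamond not (q -> p) there: w5:F. ✗
w5: successors {w6}; Diamond not (q -> p) there: w6:F. ✗
w6: successors {w7}; Diamond not (q -> p) there: w7:F. ✗
w7: no successors, so Box Diamond not (q -> p) holds vacuously. ✓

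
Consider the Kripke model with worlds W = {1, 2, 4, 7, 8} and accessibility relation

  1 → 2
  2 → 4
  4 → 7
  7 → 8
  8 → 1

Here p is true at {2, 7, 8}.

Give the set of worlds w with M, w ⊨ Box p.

{1, 4, 7}

1: successors {2}; p there: 2:T. ✓
2: successors {4}; p there: 4:F. ✗
4: successors {7}; p there: 7:T. ✓
7: successors {8}; p there: 8:T. ✓
8: successors {1}; p there: 1:F. ✗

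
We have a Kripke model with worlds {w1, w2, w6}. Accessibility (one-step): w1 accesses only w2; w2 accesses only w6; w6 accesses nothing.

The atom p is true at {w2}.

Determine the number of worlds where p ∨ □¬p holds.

w1: p is F, □¬p is F. ✗
w2: p is T, □¬p is T. ✓
w6: p is F, □¬p is T. ✓
Satisfying worlds: {w2, w6}.

2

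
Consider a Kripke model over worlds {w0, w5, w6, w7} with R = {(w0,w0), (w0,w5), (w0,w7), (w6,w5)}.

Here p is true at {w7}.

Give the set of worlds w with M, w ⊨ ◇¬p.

{w0, w6}

w0: successors {w0, w5, w7}; ¬p there: w0:T, w5:T, w7:F. ✓
w5: no successors, so ◇¬p fails. ✗
w6: successors {w5}; ¬p there: w5:T. ✓
w7: no successors, so ◇¬p fails. ✗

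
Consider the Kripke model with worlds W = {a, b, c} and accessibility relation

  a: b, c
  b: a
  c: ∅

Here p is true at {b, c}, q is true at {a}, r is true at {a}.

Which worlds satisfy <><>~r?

{b}

a: successors {b, c}; <>~r there: b:F, c:F. ✗
b: successors {a}; <>~r there: a:T. ✓
c: no successors, so <><>~r fails. ✗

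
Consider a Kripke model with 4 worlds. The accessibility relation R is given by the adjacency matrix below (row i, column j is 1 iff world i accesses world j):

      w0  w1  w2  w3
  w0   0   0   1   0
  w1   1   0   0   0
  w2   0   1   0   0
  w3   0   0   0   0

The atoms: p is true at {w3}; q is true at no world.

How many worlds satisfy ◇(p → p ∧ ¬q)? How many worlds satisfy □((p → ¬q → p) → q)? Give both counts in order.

3 and 1

For ◇(p → p ∧ ¬q):
w0: successors {w2}; p → p ∧ ¬q there: w2:T. ✓
w1: successors {w0}; p → p ∧ ¬q there: w0:T. ✓
w2: successors {w1}; p → p ∧ ¬q there: w1:T. ✓
w3: no successors, so ◇(p → p ∧ ¬q) fails. ✗
— 3 worlds.
For □((p → ¬q → p) → q):
w0: successors {w2}; (p → ¬q → p) → q there: w2:F. ✗
w1: successors {w0}; (p → ¬q → p) → q there: w0:F. ✗
w2: successors {w1}; (p → ¬q → p) → q there: w1:F. ✗
w3: no successors, so □((p → ¬q → p) → q) holds vacuously. ✓
— 1 world.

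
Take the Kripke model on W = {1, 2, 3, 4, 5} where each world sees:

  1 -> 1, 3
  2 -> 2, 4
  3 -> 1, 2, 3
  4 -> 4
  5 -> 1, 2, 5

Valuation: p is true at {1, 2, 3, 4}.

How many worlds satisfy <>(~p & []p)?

0

1: successors {1, 3}; ~p & []p there: 1:F, 3:F. ✗
2: successors {2, 4}; ~p & []p there: 2:F, 4:F. ✗
3: successors {1, 2, 3}; ~p & []p there: 1:F, 2:F, 3:F. ✗
4: successors {4}; ~p & []p there: 4:F. ✗
5: successors {1, 2, 5}; ~p & []p there: 1:F, 2:F, 5:F. ✗
Satisfying worlds: ∅.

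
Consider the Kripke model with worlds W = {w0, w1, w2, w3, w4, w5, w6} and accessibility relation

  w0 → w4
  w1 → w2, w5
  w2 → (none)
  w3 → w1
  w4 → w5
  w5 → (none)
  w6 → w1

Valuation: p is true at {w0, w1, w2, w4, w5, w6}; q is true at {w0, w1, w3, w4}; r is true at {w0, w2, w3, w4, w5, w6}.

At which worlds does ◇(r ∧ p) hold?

{w0, w1, w4}

w0: successors {w4}; r ∧ p there: w4:T. ✓
w1: successors {w2, w5}; r ∧ p there: w2:T, w5:T. ✓
w2: no successors, so ◇(r ∧ p) fails. ✗
w3: successors {w1}; r ∧ p there: w1:F. ✗
w4: successors {w5}; r ∧ p there: w5:T. ✓
w5: no successors, so ◇(r ∧ p) fails. ✗
w6: successors {w1}; r ∧ p there: w1:F. ✗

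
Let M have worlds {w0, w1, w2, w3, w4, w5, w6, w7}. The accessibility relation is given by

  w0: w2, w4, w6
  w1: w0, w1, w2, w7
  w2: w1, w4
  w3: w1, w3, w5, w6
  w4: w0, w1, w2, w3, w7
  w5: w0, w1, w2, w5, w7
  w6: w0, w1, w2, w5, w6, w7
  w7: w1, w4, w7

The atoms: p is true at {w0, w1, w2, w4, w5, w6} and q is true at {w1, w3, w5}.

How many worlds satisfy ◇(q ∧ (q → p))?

7

w0: successors {w2, w4, w6}; q ∧ (q → p) there: w2:F, w4:F, w6:F. ✗
w1: successors {w0, w1, w2, w7}; q ∧ (q → p) there: w0:F, w1:T, w2:F, w7:F. ✓
w2: successors {w1, w4}; q ∧ (q → p) there: w1:T, w4:F. ✓
w3: successors {w1, w3, w5, w6}; q ∧ (q → p) there: w1:T, w3:F, w5:T, w6:F. ✓
w4: successors {w0, w1, w2, w3, w7}; q ∧ (q → p) there: w0:F, w1:T, w2:F, w3:F, w7:F. ✓
w5: successors {w0, w1, w2, w5, w7}; q ∧ (q → p) there: w0:F, w1:T, w2:F, w5:T, w7:F. ✓
w6: successors {w0, w1, w2, w5, w6, w7}; q ∧ (q → p) there: w0:F, w1:T, w2:F, w5:T, w6:F, w7:F. ✓
w7: successors {w1, w4, w7}; q ∧ (q → p) there: w1:T, w4:F, w7:F. ✓
Satisfying worlds: {w1, w2, w3, w4, w5, w6, w7}.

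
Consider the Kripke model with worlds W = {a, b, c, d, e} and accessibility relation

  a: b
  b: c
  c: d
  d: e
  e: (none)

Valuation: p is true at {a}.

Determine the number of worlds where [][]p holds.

a: successors {b}; []p there: b:F. ✗
b: successors {c}; []p there: c:F. ✗
c: successors {d}; []p there: d:F. ✗
d: successors {e}; []p there: e:T. ✓
e: no successors, so [][]p holds vacuously. ✓
Satisfying worlds: {d, e}.

2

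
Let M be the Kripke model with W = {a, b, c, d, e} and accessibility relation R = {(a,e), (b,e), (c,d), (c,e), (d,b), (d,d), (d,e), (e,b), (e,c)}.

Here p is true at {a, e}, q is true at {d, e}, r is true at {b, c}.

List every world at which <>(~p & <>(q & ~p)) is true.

{c, d, e}

a: successors {e}; ~p & <>(q & ~p) there: e:F. ✗
b: successors {e}; ~p & <>(q & ~p) there: e:F. ✗
c: successors {d, e}; ~p & <>(q & ~p) there: d:T, e:F. ✓
d: successors {b, d, e}; ~p & <>(q & ~p) there: b:F, d:T, e:F. ✓
e: successors {b, c}; ~p & <>(q & ~p) there: b:F, c:T. ✓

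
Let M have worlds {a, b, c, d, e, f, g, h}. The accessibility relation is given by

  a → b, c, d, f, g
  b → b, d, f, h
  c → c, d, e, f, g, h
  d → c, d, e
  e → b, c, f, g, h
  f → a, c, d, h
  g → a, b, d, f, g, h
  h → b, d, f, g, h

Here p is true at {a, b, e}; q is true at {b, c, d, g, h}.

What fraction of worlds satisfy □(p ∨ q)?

1/4

a: successors {b, c, d, f, g}; p ∨ q there: b:T, c:T, d:T, f:F, g:T. ✗
b: successors {b, d, f, h}; p ∨ q there: b:T, d:T, f:F, h:T. ✗
c: successors {c, d, e, f, g, h}; p ∨ q there: c:T, d:T, e:T, f:F, g:T, h:T. ✗
d: successors {c, d, e}; p ∨ q there: c:T, d:T, e:T. ✓
e: successors {b, c, f, g, h}; p ∨ q there: b:T, c:T, f:F, g:T, h:T. ✗
f: successors {a, c, d, h}; p ∨ q there: a:T, c:T, d:T, h:T. ✓
g: successors {a, b, d, f, g, h}; p ∨ q there: a:T, b:T, d:T, f:F, g:T, h:T. ✗
h: successors {b, d, f, g, h}; p ∨ q there: b:T, d:T, f:F, g:T, h:T. ✗
That's 2 of 8 worlds, so 2/8 = 1/4.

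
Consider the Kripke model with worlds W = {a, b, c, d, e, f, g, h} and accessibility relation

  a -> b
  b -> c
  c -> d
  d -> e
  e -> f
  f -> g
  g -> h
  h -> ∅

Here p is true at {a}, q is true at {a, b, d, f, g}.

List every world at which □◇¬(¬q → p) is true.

a: successors {b}; ◇¬(¬q → p) there: b:T. ✓
b: successors {c}; ◇¬(¬q → p) there: c:F. ✗
c: successors {d}; ◇¬(¬q → p) there: d:T. ✓
d: successors {e}; ◇¬(¬q → p) there: e:F. ✗
e: successors {f}; ◇¬(¬q → p) there: f:F. ✗
f: successors {g}; ◇¬(¬q → p) there: g:T. ✓
g: successors {h}; ◇¬(¬q → p) there: h:F. ✗
h: no successors, so □◇¬(¬q → p) holds vacuously. ✓

{a, c, f, h}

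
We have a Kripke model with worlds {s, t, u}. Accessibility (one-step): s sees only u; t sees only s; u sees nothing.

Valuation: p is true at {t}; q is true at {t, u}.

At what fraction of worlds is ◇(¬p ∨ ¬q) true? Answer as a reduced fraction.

2/3

s: successors {u}; ¬p ∨ ¬q there: u:T. ✓
t: successors {s}; ¬p ∨ ¬q there: s:T. ✓
u: no successors, so ◇(¬p ∨ ¬q) fails. ✗
That's 2 of 3 worlds, so 2/3.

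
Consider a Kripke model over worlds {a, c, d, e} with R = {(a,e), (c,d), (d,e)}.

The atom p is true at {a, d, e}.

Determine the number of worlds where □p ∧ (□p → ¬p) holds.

a: □p is T, □p → ¬p is F. ✗
c: □p is T, □p → ¬p is T. ✓
d: □p is T, □p → ¬p is F. ✗
e: □p is T, □p → ¬p is F. ✗
Satisfying worlds: {c}.

1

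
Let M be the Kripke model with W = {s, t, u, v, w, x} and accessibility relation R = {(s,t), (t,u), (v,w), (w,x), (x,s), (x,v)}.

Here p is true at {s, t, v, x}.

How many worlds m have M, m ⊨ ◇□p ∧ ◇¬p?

2

s: ◇□p is F, ◇¬p is F. ✗
t: ◇□p is T, ◇¬p is T. ✓
u: ◇□p is F, ◇¬p is F. ✗
v: ◇□p is T, ◇¬p is T. ✓
w: ◇□p is T, ◇¬p is F. ✗
x: ◇□p is T, ◇¬p is F. ✗
Satisfying worlds: {t, v}.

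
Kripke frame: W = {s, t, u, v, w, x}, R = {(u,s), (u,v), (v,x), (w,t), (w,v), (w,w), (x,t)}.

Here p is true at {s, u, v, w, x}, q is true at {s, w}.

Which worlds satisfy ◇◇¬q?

{u, v, w}

s: no successors, so ◇◇¬q fails. ✗
t: no successors, so ◇◇¬q fails. ✗
u: successors {s, v}; ◇¬q there: s:F, v:T. ✓
v: successors {x}; ◇¬q there: x:T. ✓
w: successors {t, v, w}; ◇¬q there: t:F, v:T, w:T. ✓
x: successors {t}; ◇¬q there: t:F. ✗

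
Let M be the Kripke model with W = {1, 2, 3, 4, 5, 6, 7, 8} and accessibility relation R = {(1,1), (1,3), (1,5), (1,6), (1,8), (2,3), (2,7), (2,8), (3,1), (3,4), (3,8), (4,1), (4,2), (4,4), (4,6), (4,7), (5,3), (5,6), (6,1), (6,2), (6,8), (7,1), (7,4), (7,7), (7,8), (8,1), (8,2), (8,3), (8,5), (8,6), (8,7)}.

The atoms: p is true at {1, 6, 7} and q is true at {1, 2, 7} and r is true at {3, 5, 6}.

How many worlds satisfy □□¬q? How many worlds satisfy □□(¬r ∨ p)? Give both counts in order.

For □□¬q:
1: successors {1, 3, 5, 6, 8}; □¬q there: 1:F, 3:F, 5:T, 6:F, 8:F. ✗
2: successors {3, 7, 8}; □¬q there: 3:F, 7:F, 8:F. ✗
3: successors {1, 4, 8}; □¬q there: 1:F, 4:F, 8:F. ✗
4: successors {1, 2, 4, 6, 7}; □¬q there: 1:F, 2:F, 4:F, 6:F, 7:F. ✗
5: successors {3, 6}; □¬q there: 3:F, 6:F. ✗
6: successors {1, 2, 8}; □¬q there: 1:F, 2:F, 8:F. ✗
7: successors {1, 4, 7, 8}; □¬q there: 1:F, 4:F, 7:F, 8:F. ✗
8: successors {1, 2, 3, 5, 6, 7}; □¬q there: 1:F, 2:F, 3:F, 5:T, 6:F, 7:F. ✗
— 0 worlds.
For □□(¬r ∨ p):
1: successors {1, 3, 5, 6, 8}; □(¬r ∨ p) there: 1:F, 3:T, 5:F, 6:T, 8:F. ✗
2: successors {3, 7, 8}; □(¬r ∨ p) there: 3:T, 7:T, 8:F. ✗
3: successors {1, 4, 8}; □(¬r ∨ p) there: 1:F, 4:T, 8:F. ✗
4: successors {1, 2, 4, 6, 7}; □(¬r ∨ p) there: 1:F, 2:F, 4:T, 6:T, 7:T. ✗
5: successors {3, 6}; □(¬r ∨ p) there: 3:T, 6:T. ✓
6: successors {1, 2, 8}; □(¬r ∨ p) there: 1:F, 2:F, 8:F. ✗
7: successors {1, 4, 7, 8}; □(¬r ∨ p) there: 1:F, 4:T, 7:T, 8:F. ✗
8: successors {1, 2, 3, 5, 6, 7}; □(¬r ∨ p) there: 1:F, 2:F, 3:T, 5:F, 6:T, 7:T. ✗
— 1 world.

0 and 1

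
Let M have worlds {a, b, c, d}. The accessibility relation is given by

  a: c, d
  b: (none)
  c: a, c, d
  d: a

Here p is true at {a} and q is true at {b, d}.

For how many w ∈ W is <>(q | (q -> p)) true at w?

a: successors {c, d}; q | (q -> p) there: c:T, d:T. ✓
b: no successors, so <>(q | (q -> p)) fails. ✗
c: successors {a, c, d}; q | (q -> p) there: a:T, c:T, d:T. ✓
d: successors {a}; q | (q -> p) there: a:T. ✓
Satisfying worlds: {a, c, d}.

3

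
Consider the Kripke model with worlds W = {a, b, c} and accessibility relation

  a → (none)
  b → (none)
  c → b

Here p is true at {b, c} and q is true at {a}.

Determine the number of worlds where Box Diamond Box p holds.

a: no successors, so Box Diamond Box p holds vacuously. ✓
b: no successors, so Box Diamond Box p holds vacuously. ✓
c: successors {b}; Diamond Box p there: b:F. ✗
Satisfying worlds: {a, b}.

2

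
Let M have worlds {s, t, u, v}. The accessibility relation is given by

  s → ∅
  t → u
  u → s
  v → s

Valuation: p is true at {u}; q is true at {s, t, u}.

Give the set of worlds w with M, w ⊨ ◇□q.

{t, u, v}

s: no successors, so ◇□q fails. ✗
t: successors {u}; □q there: u:T. ✓
u: successors {s}; □q there: s:T. ✓
v: successors {s}; □q there: s:T. ✓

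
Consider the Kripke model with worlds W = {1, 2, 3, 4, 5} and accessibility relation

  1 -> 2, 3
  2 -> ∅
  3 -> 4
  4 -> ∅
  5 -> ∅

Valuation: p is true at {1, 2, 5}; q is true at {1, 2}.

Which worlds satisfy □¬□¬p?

1: successors {2, 3}; ¬□¬p there: 2:F, 3:F. ✗
2: no successors, so □¬□¬p holds vacuously. ✓
3: successors {4}; ¬□¬p there: 4:F. ✗
4: no successors, so □¬□¬p holds vacuously. ✓
5: no successors, so □¬□¬p holds vacuously. ✓

{2, 4, 5}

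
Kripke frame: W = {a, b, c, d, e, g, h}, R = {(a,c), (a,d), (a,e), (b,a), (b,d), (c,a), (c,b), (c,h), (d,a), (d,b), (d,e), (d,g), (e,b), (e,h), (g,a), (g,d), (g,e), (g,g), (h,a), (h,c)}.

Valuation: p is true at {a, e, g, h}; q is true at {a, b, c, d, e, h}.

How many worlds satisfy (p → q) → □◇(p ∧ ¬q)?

1

a: p → q is T, □◇(p ∧ ¬q) is F. ✗
b: p → q is T, □◇(p ∧ ¬q) is F. ✗
c: p → q is T, □◇(p ∧ ¬q) is F. ✗
d: p → q is T, □◇(p ∧ ¬q) is F. ✗
e: p → q is T, □◇(p ∧ ¬q) is F. ✗
g: p → q is F, □◇(p ∧ ¬q) is F. ✓
h: p → q is T, □◇(p ∧ ¬q) is F. ✗
Satisfying worlds: {g}.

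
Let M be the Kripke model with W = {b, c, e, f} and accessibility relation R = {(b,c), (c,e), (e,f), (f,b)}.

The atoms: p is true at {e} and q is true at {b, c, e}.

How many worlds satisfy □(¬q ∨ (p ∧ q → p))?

4

b: successors {c}; ¬q ∨ (p ∧ q → p) there: c:T. ✓
c: successors {e}; ¬q ∨ (p ∧ q → p) there: e:T. ✓
e: successors {f}; ¬q ∨ (p ∧ q → p) there: f:T. ✓
f: successors {b}; ¬q ∨ (p ∧ q → p) there: b:T. ✓
Satisfying worlds: {b, c, e, f}.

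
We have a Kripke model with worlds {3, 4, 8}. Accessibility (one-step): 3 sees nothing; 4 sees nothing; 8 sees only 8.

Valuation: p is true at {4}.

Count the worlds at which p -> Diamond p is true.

2

3: p is F, Diamond p is F. ✓
4: p is T, Diamond p is F. ✗
8: p is F, Diamond p is F. ✓
Satisfying worlds: {3, 8}.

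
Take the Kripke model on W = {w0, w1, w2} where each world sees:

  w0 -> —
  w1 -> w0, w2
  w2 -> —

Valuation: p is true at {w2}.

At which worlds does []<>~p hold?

w0: no successors, so []<>~p holds vacuously. ✓
w1: successors {w0, w2}; <>~p there: w0:F, w2:F. ✗
w2: no successors, so []<>~p holds vacuously. ✓

{w0, w2}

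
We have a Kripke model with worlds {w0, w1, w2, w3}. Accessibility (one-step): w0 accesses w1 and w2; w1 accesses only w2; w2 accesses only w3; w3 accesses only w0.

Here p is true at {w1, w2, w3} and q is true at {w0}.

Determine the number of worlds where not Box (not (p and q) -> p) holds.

1

w0: Box (not (p and q) -> p) is T. ✗
w1: Box (not (p and q) -> p) is T. ✗
w2: Box (not (p and q) -> p) is T. ✗
w3: Box (not (p and q) -> p) is F. ✓
Satisfying worlds: {w3}.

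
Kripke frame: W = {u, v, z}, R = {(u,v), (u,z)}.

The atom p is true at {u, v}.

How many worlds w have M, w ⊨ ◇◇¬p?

u: successors {v, z}; ◇¬p there: v:F, z:F. ✗
v: no successors, so ◇◇¬p fails. ✗
z: no successors, so ◇◇¬p fails. ✗
Satisfying worlds: ∅.

0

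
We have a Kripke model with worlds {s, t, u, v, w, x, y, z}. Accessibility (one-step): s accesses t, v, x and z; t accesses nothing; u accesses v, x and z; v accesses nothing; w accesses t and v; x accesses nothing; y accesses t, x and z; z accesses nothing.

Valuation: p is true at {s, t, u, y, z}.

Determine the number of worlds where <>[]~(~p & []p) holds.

4

s: successors {t, v, x, z}; []~(~p & []p) there: t:T, v:T, x:T, z:T. ✓
t: no successors, so <>[]~(~p & []p) fails. ✗
u: successors {v, x, z}; []~(~p & []p) there: v:T, x:T, z:T. ✓
v: no successors, so <>[]~(~p & []p) fails. ✗
w: successors {t, v}; []~(~p & []p) there: t:T, v:T. ✓
x: no successors, so <>[]~(~p & []p) fails. ✗
y: successors {t, x, z}; []~(~p & []p) there: t:T, x:T, z:T. ✓
z: no successors, so <>[]~(~p & []p) fails. ✗
Satisfying worlds: {s, u, w, y}.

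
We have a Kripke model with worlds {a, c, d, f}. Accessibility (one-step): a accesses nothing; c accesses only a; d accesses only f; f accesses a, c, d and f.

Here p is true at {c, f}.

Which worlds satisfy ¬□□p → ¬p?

{a, c, d}

a: ¬□□p is F, ¬p is T. ✓
c: ¬□□p is F, ¬p is F. ✓
d: ¬□□p is T, ¬p is T. ✓
f: ¬□□p is T, ¬p is F. ✗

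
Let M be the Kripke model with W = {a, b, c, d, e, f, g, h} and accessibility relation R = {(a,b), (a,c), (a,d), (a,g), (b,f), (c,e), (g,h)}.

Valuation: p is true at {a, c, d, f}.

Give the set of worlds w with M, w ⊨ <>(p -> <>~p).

a: successors {b, c, d, g}; p -> <>~p there: b:T, c:T, d:F, g:T. ✓
b: successors {f}; p -> <>~p there: f:F. ✗
c: successors {e}; p -> <>~p there: e:T. ✓
d: no successors, so <>(p -> <>~p) fails. ✗
e: no successors, so <>(p -> <>~p) fails. ✗
f: no successors, so <>(p -> <>~p) fails. ✗
g: successors {h}; p -> <>~p there: h:T. ✓
h: no successors, so <>(p -> <>~p) fails. ✗

{a, c, g}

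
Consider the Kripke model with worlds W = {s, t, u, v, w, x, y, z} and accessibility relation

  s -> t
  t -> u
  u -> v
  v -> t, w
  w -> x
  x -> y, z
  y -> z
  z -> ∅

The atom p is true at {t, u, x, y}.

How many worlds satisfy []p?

s: successors {t}; p there: t:T. ✓
t: successors {u}; p there: u:T. ✓
u: successors {v}; p there: v:F. ✗
v: successors {t, w}; p there: t:T, w:F. ✗
w: successors {x}; p there: x:T. ✓
x: successors {y, z}; p there: y:T, z:F. ✗
y: successors {z}; p there: z:F. ✗
z: no successors, so []p holds vacuously. ✓
Satisfying worlds: {s, t, w, z}.

4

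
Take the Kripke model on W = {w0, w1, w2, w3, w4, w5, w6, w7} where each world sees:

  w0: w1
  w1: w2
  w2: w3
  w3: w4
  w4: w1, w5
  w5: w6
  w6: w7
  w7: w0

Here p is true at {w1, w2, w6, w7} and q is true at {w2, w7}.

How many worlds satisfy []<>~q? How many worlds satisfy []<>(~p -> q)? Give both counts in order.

5 and 5

For []<>~q:
w0: successors {w1}; <>~q there: w1:F. ✗
w1: successors {w2}; <>~q there: w2:T. ✓
w2: successors {w3}; <>~q there: w3:T. ✓
w3: successors {w4}; <>~q there: w4:T. ✓
w4: successors {w1, w5}; <>~q there: w1:F, w5:T. ✗
w5: successors {w6}; <>~q there: w6:F. ✗
w6: successors {w7}; <>~q there: w7:T. ✓
w7: successors {w0}; <>~q there: w0:T. ✓
— 5 worlds.
For []<>(~p -> q):
w0: successors {w1}; <>(~p -> q) there: w1:T. ✓
w1: successors {w2}; <>(~p -> q) there: w2:F. ✗
w2: successors {w3}; <>(~p -> q) there: w3:F. ✗
w3: successors {w4}; <>(~p -> q) there: w4:T. ✓
w4: successors {w1, w5}; <>(~p -> q) there: w1:T, w5:T. ✓
w5: successors {w6}; <>(~p -> q) there: w6:T. ✓
w6: successors {w7}; <>(~p -> q) there: w7:F. ✗
w7: successors {w0}; <>(~p -> q) there: w0:T. ✓
— 5 worlds.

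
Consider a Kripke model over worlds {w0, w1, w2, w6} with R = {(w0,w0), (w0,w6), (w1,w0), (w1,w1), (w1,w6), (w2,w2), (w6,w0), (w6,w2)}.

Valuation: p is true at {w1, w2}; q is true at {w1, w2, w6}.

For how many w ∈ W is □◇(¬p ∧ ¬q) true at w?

2

w0: successors {w0, w6}; ◇(¬p ∧ ¬q) there: w0:T, w6:T. ✓
w1: successors {w0, w1, w6}; ◇(¬p ∧ ¬q) there: w0:T, w1:T, w6:T. ✓
w2: successors {w2}; ◇(¬p ∧ ¬q) there: w2:F. ✗
w6: successors {w0, w2}; ◇(¬p ∧ ¬q) there: w0:T, w2:F. ✗
Satisfying worlds: {w0, w1}.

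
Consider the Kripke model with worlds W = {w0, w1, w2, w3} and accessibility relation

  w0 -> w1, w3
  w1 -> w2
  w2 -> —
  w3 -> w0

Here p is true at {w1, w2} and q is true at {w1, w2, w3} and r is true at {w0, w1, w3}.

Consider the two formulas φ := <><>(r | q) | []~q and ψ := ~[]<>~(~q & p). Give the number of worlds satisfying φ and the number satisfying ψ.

For <><>(r | q) | []~q:
w0: <><>(r | q) is T, []~q is F. ✓
w1: <><>(r | q) is F, []~q is F. ✗
w2: <><>(r | q) is F, []~q is T. ✓
w3: <><>(r | q) is T, []~q is T. ✓
— 3 worlds.
For ~[]<>~(~q & p):
w0: []<>~(~q & p) is T. ✗
w1: []<>~(~q & p) is F. ✓
w2: []<>~(~q & p) is T. ✗
w3: []<>~(~q & p) is T. ✗
— 1 world.

3 and 1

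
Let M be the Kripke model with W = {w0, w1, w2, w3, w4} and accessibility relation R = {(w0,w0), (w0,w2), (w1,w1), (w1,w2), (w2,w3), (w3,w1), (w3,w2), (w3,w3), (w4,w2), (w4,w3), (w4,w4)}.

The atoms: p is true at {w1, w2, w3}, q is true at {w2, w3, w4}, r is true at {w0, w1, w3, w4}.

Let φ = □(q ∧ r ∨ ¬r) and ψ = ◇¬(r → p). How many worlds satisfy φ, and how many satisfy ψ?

2 and 2

For □(q ∧ r ∨ ¬r):
w0: successors {w0, w2}; q ∧ r ∨ ¬r there: w0:F, w2:T. ✗
w1: successors {w1, w2}; q ∧ r ∨ ¬r there: w1:F, w2:T. ✗
w2: successors {w3}; q ∧ r ∨ ¬r there: w3:T. ✓
w3: successors {w1, w2, w3}; q ∧ r ∨ ¬r there: w1:F, w2:T, w3:T. ✗
w4: successors {w2, w3, w4}; q ∧ r ∨ ¬r there: w2:T, w3:T, w4:T. ✓
— 2 worlds.
For ◇¬(r → p):
w0: successors {w0, w2}; ¬(r → p) there: w0:T, w2:F. ✓
w1: successors {w1, w2}; ¬(r → p) there: w1:F, w2:F. ✗
w2: successors {w3}; ¬(r → p) there: w3:F. ✗
w3: successors {w1, w2, w3}; ¬(r → p) there: w1:F, w2:F, w3:F. ✗
w4: successors {w2, w3, w4}; ¬(r → p) there: w2:F, w3:F, w4:T. ✓
— 2 worlds.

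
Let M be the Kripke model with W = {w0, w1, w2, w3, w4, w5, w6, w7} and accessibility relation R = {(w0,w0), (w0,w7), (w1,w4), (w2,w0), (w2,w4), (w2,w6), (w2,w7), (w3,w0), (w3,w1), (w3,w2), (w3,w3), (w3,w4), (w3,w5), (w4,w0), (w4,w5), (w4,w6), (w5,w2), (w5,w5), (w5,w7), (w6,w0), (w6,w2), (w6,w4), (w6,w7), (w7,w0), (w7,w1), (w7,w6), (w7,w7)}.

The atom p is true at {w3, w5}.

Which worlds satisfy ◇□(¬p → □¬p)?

{w0, w1, w2, w3, w4, w5, w6, w7}

w0: successors {w0, w7}; □(¬p → □¬p) there: w0:T, w7:T. ✓
w1: successors {w4}; □(¬p → □¬p) there: w4:T. ✓
w2: successors {w0, w4, w6, w7}; □(¬p → □¬p) there: w0:T, w4:T, w6:F, w7:T. ✓
w3: successors {w0, w1, w2, w3, w4, w5}; □(¬p → □¬p) there: w0:T, w1:F, w2:F, w3:F, w4:T, w5:T. ✓
w4: successors {w0, w5, w6}; □(¬p → □¬p) there: w0:T, w5:T, w6:F. ✓
w5: successors {w2, w5, w7}; □(¬p → □¬p) there: w2:F, w5:T, w7:T. ✓
w6: successors {w0, w2, w4, w7}; □(¬p → □¬p) there: w0:T, w2:F, w4:T, w7:T. ✓
w7: successors {w0, w1, w6, w7}; □(¬p → □¬p) there: w0:T, w1:F, w6:F, w7:T. ✓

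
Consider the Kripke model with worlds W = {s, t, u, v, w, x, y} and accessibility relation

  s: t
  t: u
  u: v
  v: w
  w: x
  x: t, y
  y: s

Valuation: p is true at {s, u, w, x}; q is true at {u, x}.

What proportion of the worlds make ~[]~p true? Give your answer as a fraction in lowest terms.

s: []~p is T. ✗
t: []~p is F. ✓
u: []~p is T. ✗
v: []~p is F. ✓
w: []~p is F. ✓
x: []~p is T. ✗
y: []~p is F. ✓
That's 4 of 7 worlds, so 4/7.

4/7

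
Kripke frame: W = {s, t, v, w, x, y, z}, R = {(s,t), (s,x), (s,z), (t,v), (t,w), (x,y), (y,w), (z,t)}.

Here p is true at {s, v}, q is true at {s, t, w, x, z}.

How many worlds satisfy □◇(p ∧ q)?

s: successors {t, x, z}; ◇(p ∧ q) there: t:F, x:F, z:F. ✗
t: successors {v, w}; ◇(p ∧ q) there: v:F, w:F. ✗
v: no successors, so □◇(p ∧ q) holds vacuously. ✓
w: no successors, so □◇(p ∧ q) holds vacuously. ✓
x: successors {y}; ◇(p ∧ q) there: y:F. ✗
y: successors {w}; ◇(p ∧ q) there: w:F. ✗
z: successors {t}; ◇(p ∧ q) there: t:F. ✗
Satisfying worlds: {v, w}.

2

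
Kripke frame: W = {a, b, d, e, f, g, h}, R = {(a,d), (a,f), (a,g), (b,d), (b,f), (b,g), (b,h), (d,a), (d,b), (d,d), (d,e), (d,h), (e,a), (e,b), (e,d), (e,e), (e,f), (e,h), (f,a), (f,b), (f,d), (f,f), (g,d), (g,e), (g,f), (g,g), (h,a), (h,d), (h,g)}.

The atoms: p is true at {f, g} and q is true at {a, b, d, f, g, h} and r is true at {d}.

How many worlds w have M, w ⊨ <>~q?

a: successors {d, f, g}; ~q there: d:F, f:F, g:F. ✗
b: successors {d, f, g, h}; ~q there: d:F, f:F, g:F, h:F. ✗
d: successors {a, b, d, e, h}; ~q there: a:F, b:F, d:F, e:T, h:F. ✓
e: successors {a, b, d, e, f, h}; ~q there: a:F, b:F, d:F, e:T, f:F, h:F. ✓
f: successors {a, b, d, f}; ~q there: a:F, b:F, d:F, f:F. ✗
g: successors {d, e, f, g}; ~q there: d:F, e:T, f:F, g:F. ✓
h: successors {a, d, g}; ~q there: a:F, d:F, g:F. ✗
Satisfying worlds: {d, e, g}.

3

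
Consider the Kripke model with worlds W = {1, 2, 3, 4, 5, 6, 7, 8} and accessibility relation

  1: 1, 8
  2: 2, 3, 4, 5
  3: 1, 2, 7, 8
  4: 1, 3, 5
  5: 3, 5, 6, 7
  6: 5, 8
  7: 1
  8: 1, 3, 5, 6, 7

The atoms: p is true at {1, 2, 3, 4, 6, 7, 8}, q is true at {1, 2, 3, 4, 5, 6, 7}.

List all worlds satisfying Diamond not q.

1: successors {1, 8}; not q there: 1:F, 8:T. ✓
2: successors {2, 3, 4, 5}; not q there: 2:F, 3:F, 4:F, 5:F. ✗
3: successors {1, 2, 7, 8}; not q there: 1:F, 2:F, 7:F, 8:T. ✓
4: successors {1, 3, 5}; not q there: 1:F, 3:F, 5:F. ✗
5: successors {3, 5, 6, 7}; not q there: 3:F, 5:F, 6:F, 7:F. ✗
6: successors {5, 8}; not q there: 5:F, 8:T. ✓
7: successors {1}; not q there: 1:F. ✗
8: successors {1, 3, 5, 6, 7}; not q there: 1:F, 3:F, 5:F, 6:F, 7:F. ✗

{1, 3, 6}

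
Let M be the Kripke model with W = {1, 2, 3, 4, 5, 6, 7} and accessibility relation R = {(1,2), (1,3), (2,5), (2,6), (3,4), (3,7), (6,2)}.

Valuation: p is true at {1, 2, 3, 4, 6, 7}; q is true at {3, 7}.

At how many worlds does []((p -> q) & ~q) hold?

3

1: successors {2, 3}; (p -> q) & ~q there: 2:F, 3:F. ✗
2: successors {5, 6}; (p -> q) & ~q there: 5:T, 6:F. ✗
3: successors {4, 7}; (p -> q) & ~q there: 4:F, 7:F. ✗
4: no successors, so []((p -> q) & ~q) holds vacuously. ✓
5: no successors, so []((p -> q) & ~q) holds vacuously. ✓
6: successors {2}; (p -> q) & ~q there: 2:F. ✗
7: no successors, so []((p -> q) & ~q) holds vacuously. ✓
Satisfying worlds: {4, 5, 7}.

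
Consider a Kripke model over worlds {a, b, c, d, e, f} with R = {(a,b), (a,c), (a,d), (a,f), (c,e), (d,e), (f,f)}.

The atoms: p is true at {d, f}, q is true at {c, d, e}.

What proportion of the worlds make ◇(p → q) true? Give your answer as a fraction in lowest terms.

1/2

a: successors {b, c, d, f}; p → q there: b:T, c:T, d:T, f:F. ✓
b: no successors, so ◇(p → q) fails. ✗
c: successors {e}; p → q there: e:T. ✓
d: successors {e}; p → q there: e:T. ✓
e: no successors, so ◇(p → q) fails. ✗
f: successors {f}; p → q there: f:F. ✗
That's 3 of 6 worlds, so 3/6 = 1/2.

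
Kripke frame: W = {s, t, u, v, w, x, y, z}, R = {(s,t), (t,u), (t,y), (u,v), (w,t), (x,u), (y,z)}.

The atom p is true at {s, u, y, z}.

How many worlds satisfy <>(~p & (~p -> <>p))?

s: successors {t}; ~p & (~p -> <>p) there: t:T. ✓
t: successors {u, y}; ~p & (~p -> <>p) there: u:F, y:F. ✗
u: successors {v}; ~p & (~p -> <>p) there: v:F. ✗
v: no successors, so <>(~p & (~p -> <>p)) fails. ✗
w: successors {t}; ~p & (~p -> <>p) there: t:T. ✓
x: successors {u}; ~p & (~p -> <>p) there: u:F. ✗
y: successors {z}; ~p & (~p -> <>p) there: z:F. ✗
z: no successors, so <>(~p & (~p -> <>p)) fails. ✗
Satisfying worlds: {s, w}.

2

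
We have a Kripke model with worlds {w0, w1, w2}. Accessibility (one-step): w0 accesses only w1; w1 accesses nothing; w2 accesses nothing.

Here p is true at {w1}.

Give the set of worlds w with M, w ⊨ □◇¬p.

w0: successors {w1}; ◇¬p there: w1:F. ✗
w1: no successors, so □◇¬p holds vacuously. ✓
w2: no successors, so □◇¬p holds vacuously. ✓

{w1, w2}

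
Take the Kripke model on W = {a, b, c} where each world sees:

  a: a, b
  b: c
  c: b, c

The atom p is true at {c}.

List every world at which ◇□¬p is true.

{a}

a: successors {a, b}; □¬p there: a:T, b:F. ✓
b: successors {c}; □¬p there: c:F. ✗
c: successors {b, c}; □¬p there: b:F, c:F. ✗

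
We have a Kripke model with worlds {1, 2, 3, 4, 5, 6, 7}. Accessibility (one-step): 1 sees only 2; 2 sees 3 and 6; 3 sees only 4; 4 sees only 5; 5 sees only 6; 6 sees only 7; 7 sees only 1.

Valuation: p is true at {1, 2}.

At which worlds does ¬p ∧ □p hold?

1: ¬p is F, □p is T. ✗
2: ¬p is F, □p is F. ✗
3: ¬p is T, □p is F. ✗
4: ¬p is T, □p is F. ✗
5: ¬p is T, □p is F. ✗
6: ¬p is T, □p is F. ✗
7: ¬p is T, □p is T. ✓

{7}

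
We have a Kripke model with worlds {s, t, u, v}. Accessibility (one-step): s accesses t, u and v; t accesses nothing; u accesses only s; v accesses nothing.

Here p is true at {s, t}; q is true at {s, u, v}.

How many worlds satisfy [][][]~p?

2

s: successors {t, u, v}; [][]~p there: t:T, u:F, v:T. ✗
t: no successors, so [][][]~p holds vacuously. ✓
u: successors {s}; [][]~p there: s:F. ✗
v: no successors, so [][][]~p holds vacuously. ✓
Satisfying worlds: {t, v}.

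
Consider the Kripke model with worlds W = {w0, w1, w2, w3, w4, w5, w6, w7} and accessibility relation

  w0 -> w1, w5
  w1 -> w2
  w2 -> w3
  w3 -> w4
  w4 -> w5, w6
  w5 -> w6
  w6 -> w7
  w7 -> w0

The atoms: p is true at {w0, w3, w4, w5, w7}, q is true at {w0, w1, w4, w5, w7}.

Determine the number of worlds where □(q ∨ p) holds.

5

w0: successors {w1, w5}; q ∨ p there: w1:T, w5:T. ✓
w1: successors {w2}; q ∨ p there: w2:F. ✗
w2: successors {w3}; q ∨ p there: w3:T. ✓
w3: successors {w4}; q ∨ p there: w4:T. ✓
w4: successors {w5, w6}; q ∨ p there: w5:T, w6:F. ✗
w5: successors {w6}; q ∨ p there: w6:F. ✗
w6: successors {w7}; q ∨ p there: w7:T. ✓
w7: successors {w0}; q ∨ p there: w0:T. ✓
Satisfying worlds: {w0, w2, w3, w6, w7}.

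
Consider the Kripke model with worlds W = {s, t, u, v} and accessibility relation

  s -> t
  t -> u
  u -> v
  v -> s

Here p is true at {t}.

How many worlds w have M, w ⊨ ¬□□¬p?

s: □□¬p is T. ✗
t: □□¬p is T. ✗
u: □□¬p is T. ✗
v: □□¬p is F. ✓
Satisfying worlds: {v}.

1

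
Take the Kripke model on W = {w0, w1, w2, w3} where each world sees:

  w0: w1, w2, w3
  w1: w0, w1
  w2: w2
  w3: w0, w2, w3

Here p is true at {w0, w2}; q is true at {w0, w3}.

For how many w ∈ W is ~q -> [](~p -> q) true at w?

w0: ~q is F, [](~p -> q) is F. ✓
w1: ~q is T, [](~p -> q) is F. ✗
w2: ~q is T, [](~p -> q) is T. ✓
w3: ~q is F, [](~p -> q) is T. ✓
Satisfying worlds: {w0, w2, w3}.

3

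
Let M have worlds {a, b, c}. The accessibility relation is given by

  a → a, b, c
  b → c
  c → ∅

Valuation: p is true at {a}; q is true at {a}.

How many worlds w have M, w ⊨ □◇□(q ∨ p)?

a: successors {a, b, c}; ◇□(q ∨ p) there: a:T, b:T, c:F. ✗
b: successors {c}; ◇□(q ∨ p) there: c:F. ✗
c: no successors, so □◇□(q ∨ p) holds vacuously. ✓
Satisfying worlds: {c}.

1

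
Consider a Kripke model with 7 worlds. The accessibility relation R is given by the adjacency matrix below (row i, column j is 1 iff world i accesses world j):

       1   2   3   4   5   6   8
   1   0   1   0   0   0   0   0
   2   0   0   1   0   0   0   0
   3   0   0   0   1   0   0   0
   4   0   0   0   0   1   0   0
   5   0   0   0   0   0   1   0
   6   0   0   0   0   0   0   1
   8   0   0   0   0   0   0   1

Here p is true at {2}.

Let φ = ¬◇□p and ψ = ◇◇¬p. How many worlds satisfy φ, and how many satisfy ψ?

7 and 7

For ¬◇□p:
1: ◇□p is F. ✓
2: ◇□p is F. ✓
3: ◇□p is F. ✓
4: ◇□p is F. ✓
5: ◇□p is F. ✓
6: ◇□p is F. ✓
8: ◇□p is F. ✓
— 7 worlds.
For ◇◇¬p:
1: successors {2}; ◇¬p there: 2:T. ✓
2: successors {3}; ◇¬p there: 3:T. ✓
3: successors {4}; ◇¬p there: 4:T. ✓
4: successors {5}; ◇¬p there: 5:T. ✓
5: successors {6}; ◇¬p there: 6:T. ✓
6: successors {8}; ◇¬p there: 8:T. ✓
8: successors {8}; ◇¬p there: 8:T. ✓
— 7 worlds.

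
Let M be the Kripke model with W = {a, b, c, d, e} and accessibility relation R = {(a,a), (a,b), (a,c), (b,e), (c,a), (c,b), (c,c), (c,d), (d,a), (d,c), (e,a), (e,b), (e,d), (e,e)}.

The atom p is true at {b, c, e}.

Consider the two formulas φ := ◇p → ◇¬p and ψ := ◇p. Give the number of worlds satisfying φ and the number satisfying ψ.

For ◇p → ◇¬p:
a: ◇p is T, ◇¬p is T. ✓
b: ◇p is T, ◇¬p is F. ✗
c: ◇p is T, ◇¬p is T. ✓
d: ◇p is T, ◇¬p is T. ✓
e: ◇p is T, ◇¬p is T. ✓
— 4 worlds.
For ◇p:
a: successors {a, b, c}; p there: a:F, b:T, c:T. ✓
b: successors {e}; p there: e:T. ✓
c: successors {a, b, c, d}; p there: a:F, b:T, c:T, d:F. ✓
d: successors {a, c}; p there: a:F, c:T. ✓
e: successors {a, b, d, e}; p there: a:F, b:T, d:F, e:T. ✓
— 5 worlds.

4 and 5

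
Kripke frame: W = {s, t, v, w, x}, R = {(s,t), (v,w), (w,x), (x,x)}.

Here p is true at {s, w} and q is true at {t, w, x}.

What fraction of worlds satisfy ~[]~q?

s: []~q is F. ✓
t: []~q is T. ✗
v: []~q is F. ✓
w: []~q is F. ✓
x: []~q is F. ✓
That's 4 of 5 worlds, so 4/5.

4/5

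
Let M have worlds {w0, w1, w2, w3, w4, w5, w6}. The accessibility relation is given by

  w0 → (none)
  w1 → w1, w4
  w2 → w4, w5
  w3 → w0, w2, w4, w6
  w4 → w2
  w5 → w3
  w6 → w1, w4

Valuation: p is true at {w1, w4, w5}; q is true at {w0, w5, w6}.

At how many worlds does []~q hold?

w0: no successors, so []~q holds vacuously. ✓
w1: successors {w1, w4}; ~q there: w1:T, w4:T. ✓
w2: successors {w4, w5}; ~q there: w4:T, w5:F. ✗
w3: successors {w0, w2, w4, w6}; ~q there: w0:F, w2:T, w4:T, w6:F. ✗
w4: successors {w2}; ~q there: w2:T. ✓
w5: successors {w3}; ~q there: w3:T. ✓
w6: successors {w1, w4}; ~q there: w1:T, w4:T. ✓
Satisfying worlds: {w0, w1, w4, w5, w6}.

5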